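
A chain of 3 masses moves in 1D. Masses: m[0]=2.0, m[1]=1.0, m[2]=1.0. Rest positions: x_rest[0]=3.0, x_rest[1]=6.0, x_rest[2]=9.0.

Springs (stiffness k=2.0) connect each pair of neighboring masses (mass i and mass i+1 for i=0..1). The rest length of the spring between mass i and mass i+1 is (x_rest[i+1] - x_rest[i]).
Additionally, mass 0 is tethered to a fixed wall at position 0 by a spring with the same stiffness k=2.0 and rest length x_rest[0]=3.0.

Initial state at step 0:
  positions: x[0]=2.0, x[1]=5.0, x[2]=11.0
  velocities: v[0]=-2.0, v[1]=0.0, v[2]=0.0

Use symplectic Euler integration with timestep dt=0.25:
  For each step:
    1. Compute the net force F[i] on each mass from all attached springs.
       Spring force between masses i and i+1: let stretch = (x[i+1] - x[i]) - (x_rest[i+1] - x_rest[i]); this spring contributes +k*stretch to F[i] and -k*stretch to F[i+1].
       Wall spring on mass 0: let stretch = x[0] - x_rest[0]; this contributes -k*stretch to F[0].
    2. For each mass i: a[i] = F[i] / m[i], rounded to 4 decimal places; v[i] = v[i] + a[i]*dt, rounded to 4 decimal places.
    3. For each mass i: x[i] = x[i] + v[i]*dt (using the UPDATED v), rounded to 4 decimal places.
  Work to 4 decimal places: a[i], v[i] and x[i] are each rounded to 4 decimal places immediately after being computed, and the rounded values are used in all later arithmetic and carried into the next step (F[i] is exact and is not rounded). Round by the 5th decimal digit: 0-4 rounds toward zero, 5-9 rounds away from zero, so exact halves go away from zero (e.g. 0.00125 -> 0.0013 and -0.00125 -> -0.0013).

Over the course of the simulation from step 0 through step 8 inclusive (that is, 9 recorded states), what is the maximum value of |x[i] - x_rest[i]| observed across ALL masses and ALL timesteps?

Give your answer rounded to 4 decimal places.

Answer: 2.0485

Derivation:
Step 0: x=[2.0000 5.0000 11.0000] v=[-2.0000 0.0000 0.0000]
Step 1: x=[1.5625 5.3750 10.6250] v=[-1.7500 1.5000 -1.5000]
Step 2: x=[1.2656 5.9297 9.9688] v=[-1.1875 2.2188 -2.6250]
Step 3: x=[1.1811 6.4063 9.1827] v=[-0.3379 1.9063 -3.1446]
Step 4: x=[1.3494 6.5768 8.4245] v=[0.6731 0.6819 -3.0328]
Step 5: x=[1.7601 6.3248 7.8103] v=[1.6426 -1.0080 -2.4567]
Step 6: x=[2.3461 5.6879 7.3854] v=[2.3438 -2.5476 -1.6995]
Step 7: x=[2.9943 4.8455 7.1233] v=[2.5927 -3.3698 -1.0483]
Step 8: x=[3.5710 4.0564 6.9515] v=[2.3069 -3.1565 -0.6872]
Max displacement = 2.0485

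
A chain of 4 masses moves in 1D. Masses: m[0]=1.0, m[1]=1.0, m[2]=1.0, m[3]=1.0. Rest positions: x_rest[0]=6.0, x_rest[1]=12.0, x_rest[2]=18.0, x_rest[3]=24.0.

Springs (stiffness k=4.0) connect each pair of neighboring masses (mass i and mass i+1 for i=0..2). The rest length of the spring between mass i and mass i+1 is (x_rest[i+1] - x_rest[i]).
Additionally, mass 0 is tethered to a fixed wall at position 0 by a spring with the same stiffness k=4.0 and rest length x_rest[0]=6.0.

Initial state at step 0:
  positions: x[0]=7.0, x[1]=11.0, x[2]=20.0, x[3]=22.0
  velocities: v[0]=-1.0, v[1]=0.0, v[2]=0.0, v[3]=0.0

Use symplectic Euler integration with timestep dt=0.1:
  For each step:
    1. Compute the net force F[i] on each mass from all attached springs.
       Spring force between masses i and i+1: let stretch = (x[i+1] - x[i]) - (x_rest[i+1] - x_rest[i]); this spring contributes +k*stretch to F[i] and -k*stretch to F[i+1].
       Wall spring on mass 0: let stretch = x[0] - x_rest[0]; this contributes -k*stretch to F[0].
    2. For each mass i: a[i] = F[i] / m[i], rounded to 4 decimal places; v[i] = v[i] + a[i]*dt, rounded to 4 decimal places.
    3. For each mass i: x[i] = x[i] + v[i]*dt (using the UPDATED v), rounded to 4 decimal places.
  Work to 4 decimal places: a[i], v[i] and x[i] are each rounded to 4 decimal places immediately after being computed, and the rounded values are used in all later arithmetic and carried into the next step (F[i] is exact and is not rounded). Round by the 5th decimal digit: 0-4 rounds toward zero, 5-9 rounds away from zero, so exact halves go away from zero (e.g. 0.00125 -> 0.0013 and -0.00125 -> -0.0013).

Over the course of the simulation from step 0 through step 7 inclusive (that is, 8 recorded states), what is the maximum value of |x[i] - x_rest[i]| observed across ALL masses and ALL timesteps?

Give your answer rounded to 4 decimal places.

Answer: 2.1492

Derivation:
Step 0: x=[7.0000 11.0000 20.0000 22.0000] v=[-1.0000 0.0000 0.0000 0.0000]
Step 1: x=[6.7800 11.2000 19.7200 22.1600] v=[-2.2000 2.0000 -2.8000 1.6000]
Step 2: x=[6.4656 11.5640 19.1968 22.4624] v=[-3.1440 3.6400 -5.2320 3.0240]
Step 3: x=[6.0965 12.0294 18.4989 22.8742] v=[-3.6909 4.6538 -6.9789 4.1178]
Step 4: x=[5.7209 12.5162 17.7172 23.3510] v=[-3.7563 4.8684 -7.8166 4.7677]
Step 5: x=[5.3883 12.9393 16.9529 23.8424] v=[-3.3265 4.2307 -7.6435 4.9142]
Step 6: x=[5.1422 13.2209 16.3036 24.2982] v=[-2.4614 2.8157 -6.4931 4.5584]
Step 7: x=[5.0135 13.3026 15.8508 24.6743] v=[-1.2868 0.8173 -4.5283 3.7606]
Max displacement = 2.1492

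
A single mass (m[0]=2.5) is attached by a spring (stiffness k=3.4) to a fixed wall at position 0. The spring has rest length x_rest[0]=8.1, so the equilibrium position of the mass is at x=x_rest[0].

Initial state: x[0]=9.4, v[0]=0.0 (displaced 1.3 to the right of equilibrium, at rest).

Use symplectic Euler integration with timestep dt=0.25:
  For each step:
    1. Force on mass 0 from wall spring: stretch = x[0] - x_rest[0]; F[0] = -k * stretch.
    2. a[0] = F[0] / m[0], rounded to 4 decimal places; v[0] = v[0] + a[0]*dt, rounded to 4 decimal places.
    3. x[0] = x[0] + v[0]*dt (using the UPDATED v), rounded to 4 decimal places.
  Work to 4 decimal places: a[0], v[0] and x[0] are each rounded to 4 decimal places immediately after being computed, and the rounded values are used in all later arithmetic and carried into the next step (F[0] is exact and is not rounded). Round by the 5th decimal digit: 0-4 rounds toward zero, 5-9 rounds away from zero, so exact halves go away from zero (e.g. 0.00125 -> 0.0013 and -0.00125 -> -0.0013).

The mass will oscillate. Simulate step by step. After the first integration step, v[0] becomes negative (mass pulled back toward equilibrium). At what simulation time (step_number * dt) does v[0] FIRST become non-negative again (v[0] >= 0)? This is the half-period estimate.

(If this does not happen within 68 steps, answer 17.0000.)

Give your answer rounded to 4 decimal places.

Step 0: x=[9.4000] v=[0.0000]
Step 1: x=[9.2895] v=[-0.4420]
Step 2: x=[9.0779] v=[-0.8464]
Step 3: x=[8.7832] v=[-1.1789]
Step 4: x=[8.4304] v=[-1.4112]
Step 5: x=[8.0495] v=[-1.5235]
Step 6: x=[7.6729] v=[-1.5063]
Step 7: x=[7.3326] v=[-1.3611]
Step 8: x=[7.0576] v=[-1.1002]
Step 9: x=[6.8712] v=[-0.7458]
Step 10: x=[6.7892] v=[-0.3280]
Step 11: x=[6.8186] v=[0.1177]
First v>=0 after going negative at step 11, time=2.7500

Answer: 2.7500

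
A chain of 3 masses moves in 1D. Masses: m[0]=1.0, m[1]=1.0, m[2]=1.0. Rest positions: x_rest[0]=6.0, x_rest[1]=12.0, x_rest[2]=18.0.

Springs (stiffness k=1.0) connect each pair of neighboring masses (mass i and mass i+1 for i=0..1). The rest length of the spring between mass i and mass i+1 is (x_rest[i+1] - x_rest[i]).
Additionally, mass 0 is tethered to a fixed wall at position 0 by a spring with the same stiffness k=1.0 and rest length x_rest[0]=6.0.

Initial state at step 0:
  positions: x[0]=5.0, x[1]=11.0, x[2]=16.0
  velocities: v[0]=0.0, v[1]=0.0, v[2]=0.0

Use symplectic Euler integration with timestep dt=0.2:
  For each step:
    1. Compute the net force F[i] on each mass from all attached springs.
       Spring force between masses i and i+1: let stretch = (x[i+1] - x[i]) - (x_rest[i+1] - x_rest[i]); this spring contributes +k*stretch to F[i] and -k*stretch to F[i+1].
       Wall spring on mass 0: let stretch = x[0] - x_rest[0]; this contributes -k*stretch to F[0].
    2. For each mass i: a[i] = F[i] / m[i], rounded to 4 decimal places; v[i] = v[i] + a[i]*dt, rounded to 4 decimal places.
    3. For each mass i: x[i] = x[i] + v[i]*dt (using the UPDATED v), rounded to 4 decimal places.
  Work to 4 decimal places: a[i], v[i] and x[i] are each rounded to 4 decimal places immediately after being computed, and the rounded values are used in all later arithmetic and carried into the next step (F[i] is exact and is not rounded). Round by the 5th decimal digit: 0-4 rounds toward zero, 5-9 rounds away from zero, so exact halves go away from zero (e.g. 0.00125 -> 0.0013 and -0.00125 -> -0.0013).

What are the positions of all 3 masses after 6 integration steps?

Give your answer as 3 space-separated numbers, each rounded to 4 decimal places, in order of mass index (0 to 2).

Step 0: x=[5.0000 11.0000 16.0000] v=[0.0000 0.0000 0.0000]
Step 1: x=[5.0400 10.9600 16.0400] v=[0.2000 -0.2000 0.2000]
Step 2: x=[5.1152 10.8864 16.1168] v=[0.3760 -0.3680 0.3840]
Step 3: x=[5.2166 10.7912 16.2244] v=[0.5072 -0.4762 0.5379]
Step 4: x=[5.3324 10.6903 16.3547] v=[0.5788 -0.5045 0.6513]
Step 5: x=[5.4492 10.6017 16.4984] v=[0.5839 -0.4432 0.7184]
Step 6: x=[5.5541 10.5428 16.6462] v=[0.5246 -0.2944 0.7391]

Answer: 5.5541 10.5428 16.6462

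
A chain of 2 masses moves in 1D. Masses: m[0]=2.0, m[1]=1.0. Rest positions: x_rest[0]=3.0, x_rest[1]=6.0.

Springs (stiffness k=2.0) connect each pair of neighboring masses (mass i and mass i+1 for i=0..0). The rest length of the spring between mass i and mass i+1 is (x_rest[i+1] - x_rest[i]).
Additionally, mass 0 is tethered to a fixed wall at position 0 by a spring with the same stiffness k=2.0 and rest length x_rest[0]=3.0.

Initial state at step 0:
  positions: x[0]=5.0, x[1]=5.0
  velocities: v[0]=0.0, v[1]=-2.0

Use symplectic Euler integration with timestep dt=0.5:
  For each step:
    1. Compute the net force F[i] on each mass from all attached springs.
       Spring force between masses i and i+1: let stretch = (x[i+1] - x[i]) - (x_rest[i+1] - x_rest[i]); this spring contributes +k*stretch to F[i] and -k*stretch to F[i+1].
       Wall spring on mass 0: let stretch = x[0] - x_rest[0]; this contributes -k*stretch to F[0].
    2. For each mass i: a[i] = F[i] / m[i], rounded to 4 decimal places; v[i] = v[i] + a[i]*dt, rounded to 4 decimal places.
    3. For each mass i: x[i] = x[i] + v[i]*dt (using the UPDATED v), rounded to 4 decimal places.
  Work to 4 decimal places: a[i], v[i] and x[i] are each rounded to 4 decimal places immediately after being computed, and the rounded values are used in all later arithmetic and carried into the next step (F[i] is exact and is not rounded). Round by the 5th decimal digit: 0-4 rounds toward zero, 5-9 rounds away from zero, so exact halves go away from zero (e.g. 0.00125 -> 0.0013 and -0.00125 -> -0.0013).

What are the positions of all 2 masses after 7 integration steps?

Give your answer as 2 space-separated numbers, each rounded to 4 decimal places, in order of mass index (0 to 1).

Answer: 3.0650 2.9562

Derivation:
Step 0: x=[5.0000 5.0000] v=[0.0000 -2.0000]
Step 1: x=[3.7500 5.5000] v=[-2.5000 1.0000]
Step 2: x=[2.0000 6.6250] v=[-3.5000 2.2500]
Step 3: x=[0.9063 6.9375] v=[-2.1875 0.6250]
Step 4: x=[1.0938 5.7344] v=[0.3750 -2.4062]
Step 5: x=[2.1680 3.7110] v=[2.1484 -4.0468]
Step 6: x=[3.0860 2.4161] v=[1.8359 -2.5898]
Step 7: x=[3.0650 2.9562] v=[-0.0421 1.0801]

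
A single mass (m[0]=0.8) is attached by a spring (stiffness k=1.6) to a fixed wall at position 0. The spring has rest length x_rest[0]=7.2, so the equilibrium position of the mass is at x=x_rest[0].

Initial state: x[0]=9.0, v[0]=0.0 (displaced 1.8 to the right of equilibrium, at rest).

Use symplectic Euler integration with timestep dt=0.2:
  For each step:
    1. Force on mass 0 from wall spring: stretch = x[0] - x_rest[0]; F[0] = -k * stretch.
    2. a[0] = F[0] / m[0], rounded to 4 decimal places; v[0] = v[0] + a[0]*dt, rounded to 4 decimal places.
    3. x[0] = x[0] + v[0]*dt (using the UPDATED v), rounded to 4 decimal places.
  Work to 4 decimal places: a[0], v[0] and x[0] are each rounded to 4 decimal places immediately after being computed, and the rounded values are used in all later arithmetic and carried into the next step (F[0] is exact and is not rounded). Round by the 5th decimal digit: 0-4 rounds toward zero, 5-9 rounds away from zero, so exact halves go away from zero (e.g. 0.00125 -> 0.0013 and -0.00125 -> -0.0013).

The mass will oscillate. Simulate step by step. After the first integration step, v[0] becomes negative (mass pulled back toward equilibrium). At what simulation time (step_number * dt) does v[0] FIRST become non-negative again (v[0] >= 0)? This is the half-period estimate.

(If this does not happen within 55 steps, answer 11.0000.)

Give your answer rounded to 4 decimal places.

Step 0: x=[9.0000] v=[0.0000]
Step 1: x=[8.8560] v=[-0.7200]
Step 2: x=[8.5795] v=[-1.3824]
Step 3: x=[8.1927] v=[-1.9342]
Step 4: x=[7.7264] v=[-2.3313]
Step 5: x=[7.2180] v=[-2.5419]
Step 6: x=[6.7082] v=[-2.5491]
Step 7: x=[6.2377] v=[-2.3524]
Step 8: x=[5.8442] v=[-1.9675]
Step 9: x=[5.5592] v=[-1.4252]
Step 10: x=[5.4054] v=[-0.7689]
Step 11: x=[5.3952] v=[-0.0511]
Step 12: x=[5.5294] v=[0.6708]
First v>=0 after going negative at step 12, time=2.4000

Answer: 2.4000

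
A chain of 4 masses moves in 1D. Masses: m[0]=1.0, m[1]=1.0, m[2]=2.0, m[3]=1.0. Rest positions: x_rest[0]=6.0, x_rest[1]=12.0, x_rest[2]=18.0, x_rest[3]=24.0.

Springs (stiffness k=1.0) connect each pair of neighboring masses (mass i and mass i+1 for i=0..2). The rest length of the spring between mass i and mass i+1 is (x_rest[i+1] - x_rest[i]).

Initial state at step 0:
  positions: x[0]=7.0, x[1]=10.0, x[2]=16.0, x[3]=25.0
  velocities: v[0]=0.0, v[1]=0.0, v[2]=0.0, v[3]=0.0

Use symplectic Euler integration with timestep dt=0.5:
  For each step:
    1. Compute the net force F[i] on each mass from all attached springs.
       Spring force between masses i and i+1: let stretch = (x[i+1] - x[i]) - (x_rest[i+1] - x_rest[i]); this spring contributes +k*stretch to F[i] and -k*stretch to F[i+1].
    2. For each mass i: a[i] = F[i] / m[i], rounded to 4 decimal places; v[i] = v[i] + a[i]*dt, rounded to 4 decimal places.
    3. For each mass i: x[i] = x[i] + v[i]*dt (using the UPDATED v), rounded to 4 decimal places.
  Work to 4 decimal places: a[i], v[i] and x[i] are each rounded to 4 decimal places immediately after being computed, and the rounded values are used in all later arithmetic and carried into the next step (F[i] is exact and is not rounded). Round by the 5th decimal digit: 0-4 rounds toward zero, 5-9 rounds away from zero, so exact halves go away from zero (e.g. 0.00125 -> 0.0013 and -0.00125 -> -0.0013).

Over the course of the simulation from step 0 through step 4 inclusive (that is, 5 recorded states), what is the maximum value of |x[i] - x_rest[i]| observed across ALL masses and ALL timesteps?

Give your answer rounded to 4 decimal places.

Answer: 2.9140

Derivation:
Step 0: x=[7.0000 10.0000 16.0000 25.0000] v=[0.0000 0.0000 0.0000 0.0000]
Step 1: x=[6.2500 10.7500 16.3750 24.2500] v=[-1.5000 1.5000 0.7500 -1.5000]
Step 2: x=[5.1250 11.7813 17.0313 23.0313] v=[-2.2500 2.0625 1.3125 -2.4375]
Step 3: x=[4.1641 12.4610 17.7813 21.8126] v=[-1.9219 1.3594 1.5000 -2.4375]
Step 4: x=[3.7774 12.3966 18.3702 21.0860] v=[-0.7735 -0.1289 1.1778 -1.4532]
Max displacement = 2.9140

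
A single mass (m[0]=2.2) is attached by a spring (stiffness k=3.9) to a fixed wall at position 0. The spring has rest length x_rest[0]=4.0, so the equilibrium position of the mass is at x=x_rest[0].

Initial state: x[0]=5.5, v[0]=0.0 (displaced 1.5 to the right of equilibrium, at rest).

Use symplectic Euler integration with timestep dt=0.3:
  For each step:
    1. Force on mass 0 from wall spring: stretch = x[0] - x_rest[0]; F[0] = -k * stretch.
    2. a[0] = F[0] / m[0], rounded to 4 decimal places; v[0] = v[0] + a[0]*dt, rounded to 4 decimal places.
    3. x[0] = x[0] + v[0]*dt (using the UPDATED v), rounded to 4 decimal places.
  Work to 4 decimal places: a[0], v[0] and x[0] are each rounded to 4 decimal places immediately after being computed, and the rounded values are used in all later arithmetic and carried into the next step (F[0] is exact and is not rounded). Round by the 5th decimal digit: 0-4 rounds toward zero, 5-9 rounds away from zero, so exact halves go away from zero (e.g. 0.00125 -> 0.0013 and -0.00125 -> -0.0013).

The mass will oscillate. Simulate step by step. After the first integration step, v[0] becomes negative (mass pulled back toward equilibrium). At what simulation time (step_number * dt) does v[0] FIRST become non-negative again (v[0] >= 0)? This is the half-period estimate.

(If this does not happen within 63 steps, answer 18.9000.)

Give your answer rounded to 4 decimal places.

Answer: 2.4000

Derivation:
Step 0: x=[5.5000] v=[0.0000]
Step 1: x=[5.2607] v=[-0.7977]
Step 2: x=[4.8202] v=[-1.4682]
Step 3: x=[4.2489] v=[-1.9044]
Step 4: x=[3.6379] v=[-2.0368]
Step 5: x=[3.0846] v=[-1.8442]
Step 6: x=[2.6774] v=[-1.3574]
Step 7: x=[2.4812] v=[-0.6540]
Step 8: x=[2.5273] v=[0.1537]
First v>=0 after going negative at step 8, time=2.4000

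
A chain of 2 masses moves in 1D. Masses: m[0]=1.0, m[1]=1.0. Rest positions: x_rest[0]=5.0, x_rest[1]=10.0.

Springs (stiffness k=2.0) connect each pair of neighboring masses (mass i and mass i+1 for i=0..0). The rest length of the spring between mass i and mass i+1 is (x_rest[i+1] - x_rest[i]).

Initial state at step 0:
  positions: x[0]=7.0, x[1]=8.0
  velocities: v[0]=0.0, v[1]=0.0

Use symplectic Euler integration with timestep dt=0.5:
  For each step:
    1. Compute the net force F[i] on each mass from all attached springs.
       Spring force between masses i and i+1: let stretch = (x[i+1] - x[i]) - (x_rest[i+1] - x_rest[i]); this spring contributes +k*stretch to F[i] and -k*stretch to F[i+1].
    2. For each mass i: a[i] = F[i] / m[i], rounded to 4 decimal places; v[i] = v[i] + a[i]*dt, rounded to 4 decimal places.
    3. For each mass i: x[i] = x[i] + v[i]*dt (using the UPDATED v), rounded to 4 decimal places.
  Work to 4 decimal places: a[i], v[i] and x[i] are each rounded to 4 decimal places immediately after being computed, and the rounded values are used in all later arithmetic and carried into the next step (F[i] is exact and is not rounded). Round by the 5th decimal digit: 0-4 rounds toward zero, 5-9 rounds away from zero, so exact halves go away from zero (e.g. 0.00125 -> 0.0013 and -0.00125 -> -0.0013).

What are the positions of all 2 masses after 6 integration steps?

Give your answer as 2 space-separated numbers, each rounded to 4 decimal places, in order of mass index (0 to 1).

Step 0: x=[7.0000 8.0000] v=[0.0000 0.0000]
Step 1: x=[5.0000 10.0000] v=[-4.0000 4.0000]
Step 2: x=[3.0000 12.0000] v=[-4.0000 4.0000]
Step 3: x=[3.0000 12.0000] v=[0.0000 0.0000]
Step 4: x=[5.0000 10.0000] v=[4.0000 -4.0000]
Step 5: x=[7.0000 8.0000] v=[4.0000 -4.0000]
Step 6: x=[7.0000 8.0000] v=[0.0000 0.0000]

Answer: 7.0000 8.0000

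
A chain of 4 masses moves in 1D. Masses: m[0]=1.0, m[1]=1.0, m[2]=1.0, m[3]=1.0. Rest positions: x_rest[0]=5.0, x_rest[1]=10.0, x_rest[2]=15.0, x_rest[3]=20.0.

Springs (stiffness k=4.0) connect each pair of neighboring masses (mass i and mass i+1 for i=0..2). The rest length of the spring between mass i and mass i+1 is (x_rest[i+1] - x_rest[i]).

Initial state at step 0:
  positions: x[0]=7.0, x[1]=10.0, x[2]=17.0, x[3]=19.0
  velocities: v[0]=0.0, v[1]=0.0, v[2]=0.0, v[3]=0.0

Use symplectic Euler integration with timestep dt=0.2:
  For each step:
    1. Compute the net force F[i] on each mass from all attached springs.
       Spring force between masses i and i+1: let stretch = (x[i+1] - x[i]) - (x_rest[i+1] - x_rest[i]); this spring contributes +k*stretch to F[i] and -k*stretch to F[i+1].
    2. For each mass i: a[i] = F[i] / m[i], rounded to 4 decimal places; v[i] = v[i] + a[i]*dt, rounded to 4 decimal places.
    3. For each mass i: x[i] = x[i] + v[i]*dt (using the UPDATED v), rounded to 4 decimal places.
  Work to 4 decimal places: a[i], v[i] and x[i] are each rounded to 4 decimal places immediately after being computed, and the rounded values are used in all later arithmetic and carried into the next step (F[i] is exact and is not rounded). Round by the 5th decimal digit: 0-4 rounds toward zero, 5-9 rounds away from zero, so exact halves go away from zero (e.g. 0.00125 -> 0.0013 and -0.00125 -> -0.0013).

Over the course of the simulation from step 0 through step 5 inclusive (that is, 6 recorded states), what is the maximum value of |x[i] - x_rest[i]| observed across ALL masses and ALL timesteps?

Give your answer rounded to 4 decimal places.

Step 0: x=[7.0000 10.0000 17.0000 19.0000] v=[0.0000 0.0000 0.0000 0.0000]
Step 1: x=[6.6800 10.6400 16.2000 19.4800] v=[-1.6000 3.2000 -4.0000 2.4000]
Step 2: x=[6.1936 11.5360 15.0352 20.2352] v=[-2.4320 4.4800 -5.8240 3.7760]
Step 3: x=[5.7620 12.1371 14.1425 20.9584] v=[-2.1581 3.0054 -4.4634 3.6160]
Step 4: x=[5.5504 12.0390 14.0195 21.3911] v=[-1.0580 -0.4904 -0.6150 2.1633]
Step 5: x=[5.5770 11.2196 14.7591 21.4443] v=[0.1329 -4.0969 3.6979 0.2660]
Max displacement = 2.1371

Answer: 2.1371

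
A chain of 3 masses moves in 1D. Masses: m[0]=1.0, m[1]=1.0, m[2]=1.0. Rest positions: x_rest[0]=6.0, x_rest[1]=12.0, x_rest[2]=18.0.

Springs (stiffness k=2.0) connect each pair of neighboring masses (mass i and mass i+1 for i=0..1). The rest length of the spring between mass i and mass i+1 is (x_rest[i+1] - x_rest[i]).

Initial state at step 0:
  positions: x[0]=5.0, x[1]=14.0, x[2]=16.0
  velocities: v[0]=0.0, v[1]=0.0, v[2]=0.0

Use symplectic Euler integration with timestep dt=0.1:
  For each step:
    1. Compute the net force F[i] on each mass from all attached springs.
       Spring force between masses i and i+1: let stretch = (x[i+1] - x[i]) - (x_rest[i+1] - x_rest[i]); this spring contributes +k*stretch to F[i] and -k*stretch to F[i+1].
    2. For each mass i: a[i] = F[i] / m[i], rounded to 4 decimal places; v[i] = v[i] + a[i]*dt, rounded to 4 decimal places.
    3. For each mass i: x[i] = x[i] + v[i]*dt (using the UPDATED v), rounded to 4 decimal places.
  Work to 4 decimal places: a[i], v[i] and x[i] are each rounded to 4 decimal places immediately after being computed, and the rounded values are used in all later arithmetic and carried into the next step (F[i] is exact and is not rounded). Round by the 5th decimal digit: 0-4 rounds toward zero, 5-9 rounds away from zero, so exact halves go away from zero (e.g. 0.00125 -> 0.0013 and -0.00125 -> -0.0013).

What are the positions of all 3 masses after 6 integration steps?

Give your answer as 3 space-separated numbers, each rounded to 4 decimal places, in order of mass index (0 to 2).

Step 0: x=[5.0000 14.0000 16.0000] v=[0.0000 0.0000 0.0000]
Step 1: x=[5.0600 13.8600 16.0800] v=[0.6000 -1.4000 0.8000]
Step 2: x=[5.1760 13.5884 16.2356] v=[1.1600 -2.7160 1.5560]
Step 3: x=[5.3403 13.2015 16.4583] v=[1.6425 -3.8690 2.2266]
Step 4: x=[5.5418 12.7225 16.7358] v=[2.0147 -4.7899 2.7752]
Step 5: x=[5.7669 12.1802 17.0531] v=[2.2508 -5.4234 3.1725]
Step 6: x=[6.0003 11.6071 17.3929] v=[2.3335 -5.7315 3.3979]

Answer: 6.0003 11.6071 17.3929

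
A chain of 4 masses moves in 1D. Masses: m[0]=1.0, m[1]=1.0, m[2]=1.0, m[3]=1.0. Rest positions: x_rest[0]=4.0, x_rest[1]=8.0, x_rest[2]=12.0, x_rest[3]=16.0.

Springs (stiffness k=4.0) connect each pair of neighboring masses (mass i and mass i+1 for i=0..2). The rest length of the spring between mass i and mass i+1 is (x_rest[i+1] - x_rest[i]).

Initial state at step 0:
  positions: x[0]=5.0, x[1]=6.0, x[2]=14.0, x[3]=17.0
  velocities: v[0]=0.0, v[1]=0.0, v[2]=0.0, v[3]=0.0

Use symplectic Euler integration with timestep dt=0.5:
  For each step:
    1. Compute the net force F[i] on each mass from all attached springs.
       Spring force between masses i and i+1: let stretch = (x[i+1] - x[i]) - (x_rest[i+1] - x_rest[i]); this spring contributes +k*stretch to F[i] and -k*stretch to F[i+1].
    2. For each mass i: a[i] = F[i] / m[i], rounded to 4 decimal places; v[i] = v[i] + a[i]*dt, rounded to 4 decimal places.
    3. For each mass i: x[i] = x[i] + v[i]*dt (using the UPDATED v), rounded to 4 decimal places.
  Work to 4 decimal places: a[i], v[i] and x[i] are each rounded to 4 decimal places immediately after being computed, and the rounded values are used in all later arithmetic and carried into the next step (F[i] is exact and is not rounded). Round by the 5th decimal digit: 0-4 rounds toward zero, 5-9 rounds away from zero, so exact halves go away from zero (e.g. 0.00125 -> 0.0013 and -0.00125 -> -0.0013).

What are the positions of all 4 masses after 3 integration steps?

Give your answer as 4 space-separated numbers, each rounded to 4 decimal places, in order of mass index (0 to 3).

Answer: 5.0000 10.0000 10.0000 17.0000

Derivation:
Step 0: x=[5.0000 6.0000 14.0000 17.0000] v=[0.0000 0.0000 0.0000 0.0000]
Step 1: x=[2.0000 13.0000 9.0000 18.0000] v=[-6.0000 14.0000 -10.0000 2.0000]
Step 2: x=[6.0000 5.0000 17.0000 14.0000] v=[8.0000 -16.0000 16.0000 -8.0000]
Step 3: x=[5.0000 10.0000 10.0000 17.0000] v=[-2.0000 10.0000 -14.0000 6.0000]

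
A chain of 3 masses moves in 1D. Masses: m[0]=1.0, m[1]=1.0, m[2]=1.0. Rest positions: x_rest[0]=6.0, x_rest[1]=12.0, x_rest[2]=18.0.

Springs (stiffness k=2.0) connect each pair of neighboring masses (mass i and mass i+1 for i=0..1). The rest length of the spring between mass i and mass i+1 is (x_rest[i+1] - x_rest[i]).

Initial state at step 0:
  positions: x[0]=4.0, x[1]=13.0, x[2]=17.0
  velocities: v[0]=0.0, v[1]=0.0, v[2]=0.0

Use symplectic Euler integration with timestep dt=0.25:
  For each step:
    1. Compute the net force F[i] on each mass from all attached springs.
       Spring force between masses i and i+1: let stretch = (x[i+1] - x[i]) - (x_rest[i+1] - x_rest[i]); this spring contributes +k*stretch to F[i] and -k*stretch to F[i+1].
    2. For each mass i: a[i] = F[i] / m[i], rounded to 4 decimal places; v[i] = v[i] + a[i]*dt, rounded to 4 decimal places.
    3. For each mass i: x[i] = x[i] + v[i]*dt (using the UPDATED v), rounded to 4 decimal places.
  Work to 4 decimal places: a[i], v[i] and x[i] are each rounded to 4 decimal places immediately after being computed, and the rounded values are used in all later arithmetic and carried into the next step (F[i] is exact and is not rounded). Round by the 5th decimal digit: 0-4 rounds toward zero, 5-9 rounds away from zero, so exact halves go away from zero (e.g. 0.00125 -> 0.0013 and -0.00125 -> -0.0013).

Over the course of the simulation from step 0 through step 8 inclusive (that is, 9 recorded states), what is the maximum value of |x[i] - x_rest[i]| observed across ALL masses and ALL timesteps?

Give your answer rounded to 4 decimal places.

Answer: 2.3485

Derivation:
Step 0: x=[4.0000 13.0000 17.0000] v=[0.0000 0.0000 0.0000]
Step 1: x=[4.3750 12.3750 17.2500] v=[1.5000 -2.5000 1.0000]
Step 2: x=[5.0000 11.3594 17.6406] v=[2.5000 -4.0625 1.5625]
Step 3: x=[5.6699 10.3340 17.9961] v=[2.6797 -4.1016 1.4219]
Step 4: x=[6.1729 9.6834 18.1438] v=[2.0118 -2.6026 0.5909]
Step 5: x=[6.3647 9.6515 17.9840] v=[0.7671 -0.1277 -0.6393]
Step 6: x=[6.2173 10.2503 17.5326] v=[-0.5895 2.3952 -1.8056]
Step 7: x=[5.8241 11.2553 16.9209] v=[-1.5730 4.0199 -2.4468]
Step 8: x=[5.3598 12.2896 16.3510] v=[-1.8574 4.1371 -2.2796]
Max displacement = 2.3485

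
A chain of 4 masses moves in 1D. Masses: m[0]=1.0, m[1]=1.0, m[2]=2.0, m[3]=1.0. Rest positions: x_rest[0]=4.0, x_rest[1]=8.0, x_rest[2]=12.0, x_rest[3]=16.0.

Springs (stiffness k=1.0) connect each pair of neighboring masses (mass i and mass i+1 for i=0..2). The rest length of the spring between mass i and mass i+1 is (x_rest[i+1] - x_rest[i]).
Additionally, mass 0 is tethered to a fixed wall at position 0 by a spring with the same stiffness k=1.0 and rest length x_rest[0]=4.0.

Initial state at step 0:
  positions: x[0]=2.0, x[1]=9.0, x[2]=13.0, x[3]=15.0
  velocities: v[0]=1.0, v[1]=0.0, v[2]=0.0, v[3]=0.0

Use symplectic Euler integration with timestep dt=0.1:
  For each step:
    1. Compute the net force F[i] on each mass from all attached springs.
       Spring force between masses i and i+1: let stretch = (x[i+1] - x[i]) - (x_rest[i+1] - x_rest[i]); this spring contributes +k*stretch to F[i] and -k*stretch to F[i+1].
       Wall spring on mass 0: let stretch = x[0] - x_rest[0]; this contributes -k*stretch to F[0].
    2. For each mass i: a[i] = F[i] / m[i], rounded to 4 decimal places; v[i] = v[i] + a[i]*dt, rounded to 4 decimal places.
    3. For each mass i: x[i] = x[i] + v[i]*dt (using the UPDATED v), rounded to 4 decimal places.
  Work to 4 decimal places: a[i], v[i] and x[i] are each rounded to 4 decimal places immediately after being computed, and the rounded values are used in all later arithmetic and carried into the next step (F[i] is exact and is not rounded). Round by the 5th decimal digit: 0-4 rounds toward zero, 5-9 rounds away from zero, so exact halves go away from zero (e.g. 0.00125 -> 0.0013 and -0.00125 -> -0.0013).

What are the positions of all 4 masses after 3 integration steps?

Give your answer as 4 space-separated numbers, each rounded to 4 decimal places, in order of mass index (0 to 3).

Step 0: x=[2.0000 9.0000 13.0000 15.0000] v=[1.0000 0.0000 0.0000 0.0000]
Step 1: x=[2.1500 8.9700 12.9900 15.0200] v=[1.5000 -0.3000 -0.1000 0.2000]
Step 2: x=[2.3467 8.9120 12.9701 15.0597] v=[1.9670 -0.5800 -0.1995 0.3970]
Step 3: x=[2.5856 8.8289 12.9403 15.1185] v=[2.3889 -0.8307 -0.2979 0.5880]

Answer: 2.5856 8.8289 12.9403 15.1185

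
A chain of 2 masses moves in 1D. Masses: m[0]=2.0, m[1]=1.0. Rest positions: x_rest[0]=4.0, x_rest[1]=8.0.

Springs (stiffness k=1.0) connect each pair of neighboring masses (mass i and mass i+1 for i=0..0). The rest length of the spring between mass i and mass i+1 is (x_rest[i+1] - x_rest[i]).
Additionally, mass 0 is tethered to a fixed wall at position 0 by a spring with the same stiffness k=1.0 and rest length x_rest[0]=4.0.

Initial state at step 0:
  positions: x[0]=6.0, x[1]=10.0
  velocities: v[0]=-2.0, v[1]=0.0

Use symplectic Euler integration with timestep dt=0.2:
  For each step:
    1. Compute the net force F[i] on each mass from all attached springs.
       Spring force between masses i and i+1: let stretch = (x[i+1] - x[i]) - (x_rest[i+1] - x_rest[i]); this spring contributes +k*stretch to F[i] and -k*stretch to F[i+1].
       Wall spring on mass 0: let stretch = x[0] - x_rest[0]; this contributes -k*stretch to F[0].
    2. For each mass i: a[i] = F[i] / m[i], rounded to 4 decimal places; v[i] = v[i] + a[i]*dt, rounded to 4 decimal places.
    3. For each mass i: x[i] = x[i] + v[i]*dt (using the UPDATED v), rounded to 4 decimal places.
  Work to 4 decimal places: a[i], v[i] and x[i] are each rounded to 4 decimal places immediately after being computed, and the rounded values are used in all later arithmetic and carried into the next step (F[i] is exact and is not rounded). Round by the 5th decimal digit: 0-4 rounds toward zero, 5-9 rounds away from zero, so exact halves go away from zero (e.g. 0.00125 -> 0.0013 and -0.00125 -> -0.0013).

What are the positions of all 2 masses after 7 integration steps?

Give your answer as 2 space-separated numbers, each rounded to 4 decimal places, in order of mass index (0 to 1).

Step 0: x=[6.0000 10.0000] v=[-2.0000 0.0000]
Step 1: x=[5.5600 10.0000] v=[-2.2000 0.0000]
Step 2: x=[5.0976 9.9824] v=[-2.3120 -0.0880]
Step 3: x=[4.6309 9.9294] v=[-2.3333 -0.2650]
Step 4: x=[4.1776 9.8245] v=[-2.2665 -0.5247]
Step 5: x=[3.7537 9.6537] v=[-2.1196 -0.8541]
Step 6: x=[3.3727 9.4069] v=[-1.9050 -1.2341]
Step 7: x=[3.0449 9.0787] v=[-1.6388 -1.6409]

Answer: 3.0449 9.0787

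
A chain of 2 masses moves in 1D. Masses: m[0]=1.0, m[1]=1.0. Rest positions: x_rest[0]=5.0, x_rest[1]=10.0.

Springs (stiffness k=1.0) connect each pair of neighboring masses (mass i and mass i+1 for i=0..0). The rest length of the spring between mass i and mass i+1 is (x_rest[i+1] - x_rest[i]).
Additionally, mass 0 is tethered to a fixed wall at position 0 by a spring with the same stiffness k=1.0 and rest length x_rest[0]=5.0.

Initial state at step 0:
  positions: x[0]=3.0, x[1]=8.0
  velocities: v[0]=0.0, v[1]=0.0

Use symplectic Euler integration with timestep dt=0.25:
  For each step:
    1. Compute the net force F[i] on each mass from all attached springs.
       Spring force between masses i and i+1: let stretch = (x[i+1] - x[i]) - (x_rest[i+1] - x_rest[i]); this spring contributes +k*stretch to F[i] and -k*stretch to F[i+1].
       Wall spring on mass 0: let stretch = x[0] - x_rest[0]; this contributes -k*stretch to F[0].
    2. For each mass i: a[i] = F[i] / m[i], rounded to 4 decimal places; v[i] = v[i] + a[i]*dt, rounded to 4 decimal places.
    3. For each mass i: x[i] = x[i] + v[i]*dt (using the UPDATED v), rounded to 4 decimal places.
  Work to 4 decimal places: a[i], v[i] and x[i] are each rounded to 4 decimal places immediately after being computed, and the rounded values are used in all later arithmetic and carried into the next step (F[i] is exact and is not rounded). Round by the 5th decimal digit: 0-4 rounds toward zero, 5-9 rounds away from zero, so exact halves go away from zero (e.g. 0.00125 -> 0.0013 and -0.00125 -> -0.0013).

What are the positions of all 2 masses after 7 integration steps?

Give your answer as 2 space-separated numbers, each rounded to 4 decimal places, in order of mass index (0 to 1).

Answer: 4.9827 8.7145

Derivation:
Step 0: x=[3.0000 8.0000] v=[0.0000 0.0000]
Step 1: x=[3.1250 8.0000] v=[0.5000 0.0000]
Step 2: x=[3.3594 8.0078] v=[0.9375 0.0313]
Step 3: x=[3.6744 8.0376] v=[1.2598 0.1192]
Step 4: x=[4.0324 8.1072] v=[1.4320 0.2784]
Step 5: x=[4.3931 8.2346] v=[1.4426 0.5097]
Step 6: x=[4.7193 8.4344] v=[1.3047 0.7993]
Step 7: x=[4.9827 8.7145] v=[1.0537 1.1205]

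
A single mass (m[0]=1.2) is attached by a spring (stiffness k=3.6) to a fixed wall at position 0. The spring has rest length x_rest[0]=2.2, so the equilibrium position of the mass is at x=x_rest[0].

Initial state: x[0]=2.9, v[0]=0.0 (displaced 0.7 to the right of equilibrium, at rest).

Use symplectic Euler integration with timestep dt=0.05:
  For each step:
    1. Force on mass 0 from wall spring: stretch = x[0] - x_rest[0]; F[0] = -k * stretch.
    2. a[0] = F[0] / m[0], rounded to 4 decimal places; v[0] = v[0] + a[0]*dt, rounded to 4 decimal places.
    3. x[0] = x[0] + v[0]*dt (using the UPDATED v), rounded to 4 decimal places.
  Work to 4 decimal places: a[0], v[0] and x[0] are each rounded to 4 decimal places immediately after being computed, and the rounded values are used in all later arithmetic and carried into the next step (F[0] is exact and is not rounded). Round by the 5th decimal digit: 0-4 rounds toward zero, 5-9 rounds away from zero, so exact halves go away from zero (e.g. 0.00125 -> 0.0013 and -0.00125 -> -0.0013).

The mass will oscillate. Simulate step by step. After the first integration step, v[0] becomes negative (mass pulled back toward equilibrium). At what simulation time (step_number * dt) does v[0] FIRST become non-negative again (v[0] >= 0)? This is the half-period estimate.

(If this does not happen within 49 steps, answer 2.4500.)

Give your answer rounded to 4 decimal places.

Answer: 1.8500

Derivation:
Step 0: x=[2.9000] v=[0.0000]
Step 1: x=[2.8948] v=[-0.1050]
Step 2: x=[2.8843] v=[-0.2092]
Step 3: x=[2.8687] v=[-0.3118]
Step 4: x=[2.8481] v=[-0.4121]
Step 5: x=[2.8226] v=[-0.5093]
Step 6: x=[2.7925] v=[-0.6027]
Step 7: x=[2.7579] v=[-0.6916]
Step 8: x=[2.7191] v=[-0.7753]
Step 9: x=[2.6764] v=[-0.8532]
Step 10: x=[2.6302] v=[-0.9247]
Step 11: x=[2.5807] v=[-0.9892]
Step 12: x=[2.5284] v=[-1.0463]
Step 13: x=[2.4736] v=[-1.0956]
Step 14: x=[2.4168] v=[-1.1366]
Step 15: x=[2.3583] v=[-1.1691]
Step 16: x=[2.2987] v=[-1.1928]
Step 17: x=[2.2383] v=[-1.2076]
Step 18: x=[2.1776] v=[-1.2133]
Step 19: x=[2.1171] v=[-1.2099]
Step 20: x=[2.0572] v=[-1.1975]
Step 21: x=[1.9984] v=[-1.1761]
Step 22: x=[1.9411] v=[-1.1459]
Step 23: x=[1.8857] v=[-1.1071]
Step 24: x=[1.8327] v=[-1.0600]
Step 25: x=[1.7825] v=[-1.0049]
Step 26: x=[1.7354] v=[-0.9423]
Step 27: x=[1.6918] v=[-0.8726]
Step 28: x=[1.6520] v=[-0.7964]
Step 29: x=[1.6163] v=[-0.7142]
Step 30: x=[1.5850] v=[-0.6266]
Step 31: x=[1.5583] v=[-0.5344]
Step 32: x=[1.5364] v=[-0.4381]
Step 33: x=[1.5195] v=[-0.3386]
Step 34: x=[1.5077] v=[-0.2365]
Step 35: x=[1.5011] v=[-0.1327]
Step 36: x=[1.4997] v=[-0.0279]
Step 37: x=[1.5036] v=[0.0771]
First v>=0 after going negative at step 37, time=1.8500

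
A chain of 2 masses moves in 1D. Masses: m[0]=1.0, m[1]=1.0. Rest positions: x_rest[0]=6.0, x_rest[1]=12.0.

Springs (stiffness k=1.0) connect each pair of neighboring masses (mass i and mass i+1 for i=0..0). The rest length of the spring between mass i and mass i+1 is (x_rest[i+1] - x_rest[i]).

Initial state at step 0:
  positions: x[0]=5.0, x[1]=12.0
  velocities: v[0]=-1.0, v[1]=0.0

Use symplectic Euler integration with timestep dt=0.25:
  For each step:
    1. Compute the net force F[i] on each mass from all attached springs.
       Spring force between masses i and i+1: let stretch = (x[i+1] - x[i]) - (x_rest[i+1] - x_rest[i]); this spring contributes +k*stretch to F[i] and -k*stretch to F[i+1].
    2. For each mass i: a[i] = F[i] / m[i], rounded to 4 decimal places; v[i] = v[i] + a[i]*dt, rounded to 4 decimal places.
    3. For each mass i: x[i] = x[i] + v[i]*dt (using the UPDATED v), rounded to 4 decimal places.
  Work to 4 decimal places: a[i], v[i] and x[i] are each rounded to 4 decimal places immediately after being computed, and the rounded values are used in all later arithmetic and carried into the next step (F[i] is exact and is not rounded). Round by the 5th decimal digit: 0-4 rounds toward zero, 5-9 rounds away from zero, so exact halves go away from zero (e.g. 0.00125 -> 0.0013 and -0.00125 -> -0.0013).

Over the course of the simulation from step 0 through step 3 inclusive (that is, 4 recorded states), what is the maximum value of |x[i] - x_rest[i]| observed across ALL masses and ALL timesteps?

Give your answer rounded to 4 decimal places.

Step 0: x=[5.0000 12.0000] v=[-1.0000 0.0000]
Step 1: x=[4.8125 11.9375] v=[-0.7500 -0.2500]
Step 2: x=[4.6953 11.8047] v=[-0.4688 -0.5313]
Step 3: x=[4.6474 11.6025] v=[-0.1915 -0.8087]
Max displacement = 1.3526

Answer: 1.3526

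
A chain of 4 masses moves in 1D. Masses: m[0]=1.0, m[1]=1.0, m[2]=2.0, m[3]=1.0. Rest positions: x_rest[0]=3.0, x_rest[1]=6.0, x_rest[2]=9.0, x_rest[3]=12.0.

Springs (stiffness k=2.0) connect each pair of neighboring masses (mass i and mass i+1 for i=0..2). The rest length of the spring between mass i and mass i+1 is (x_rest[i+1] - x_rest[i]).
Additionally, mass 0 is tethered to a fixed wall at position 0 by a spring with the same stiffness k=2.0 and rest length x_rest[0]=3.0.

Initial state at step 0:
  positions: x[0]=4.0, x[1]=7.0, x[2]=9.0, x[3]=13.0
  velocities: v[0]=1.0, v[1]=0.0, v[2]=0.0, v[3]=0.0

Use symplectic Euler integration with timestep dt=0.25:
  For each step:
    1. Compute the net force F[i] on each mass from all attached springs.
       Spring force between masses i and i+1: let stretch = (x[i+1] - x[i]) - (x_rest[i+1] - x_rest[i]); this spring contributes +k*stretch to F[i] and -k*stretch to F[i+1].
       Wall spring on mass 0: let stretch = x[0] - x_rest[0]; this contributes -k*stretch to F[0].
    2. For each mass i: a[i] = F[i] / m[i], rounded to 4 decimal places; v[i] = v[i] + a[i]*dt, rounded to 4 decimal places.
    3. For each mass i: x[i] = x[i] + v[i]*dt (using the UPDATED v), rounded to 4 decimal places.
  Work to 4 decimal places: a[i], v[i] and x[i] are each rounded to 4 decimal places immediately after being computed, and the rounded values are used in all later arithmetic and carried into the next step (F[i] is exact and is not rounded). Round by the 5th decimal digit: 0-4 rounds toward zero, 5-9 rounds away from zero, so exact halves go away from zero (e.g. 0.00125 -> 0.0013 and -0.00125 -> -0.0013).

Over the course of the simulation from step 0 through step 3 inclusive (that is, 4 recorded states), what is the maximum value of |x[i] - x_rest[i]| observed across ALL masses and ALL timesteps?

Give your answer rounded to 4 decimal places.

Answer: 1.1250

Derivation:
Step 0: x=[4.0000 7.0000 9.0000 13.0000] v=[1.0000 0.0000 0.0000 0.0000]
Step 1: x=[4.1250 6.8750 9.1250 12.8750] v=[0.5000 -0.5000 0.5000 -0.5000]
Step 2: x=[4.0781 6.6875 9.3438 12.6563] v=[-0.1875 -0.7500 0.8750 -0.8750]
Step 3: x=[3.8476 6.5059 9.6036 12.3985] v=[-0.9219 -0.7266 1.0391 -1.0313]
Max displacement = 1.1250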